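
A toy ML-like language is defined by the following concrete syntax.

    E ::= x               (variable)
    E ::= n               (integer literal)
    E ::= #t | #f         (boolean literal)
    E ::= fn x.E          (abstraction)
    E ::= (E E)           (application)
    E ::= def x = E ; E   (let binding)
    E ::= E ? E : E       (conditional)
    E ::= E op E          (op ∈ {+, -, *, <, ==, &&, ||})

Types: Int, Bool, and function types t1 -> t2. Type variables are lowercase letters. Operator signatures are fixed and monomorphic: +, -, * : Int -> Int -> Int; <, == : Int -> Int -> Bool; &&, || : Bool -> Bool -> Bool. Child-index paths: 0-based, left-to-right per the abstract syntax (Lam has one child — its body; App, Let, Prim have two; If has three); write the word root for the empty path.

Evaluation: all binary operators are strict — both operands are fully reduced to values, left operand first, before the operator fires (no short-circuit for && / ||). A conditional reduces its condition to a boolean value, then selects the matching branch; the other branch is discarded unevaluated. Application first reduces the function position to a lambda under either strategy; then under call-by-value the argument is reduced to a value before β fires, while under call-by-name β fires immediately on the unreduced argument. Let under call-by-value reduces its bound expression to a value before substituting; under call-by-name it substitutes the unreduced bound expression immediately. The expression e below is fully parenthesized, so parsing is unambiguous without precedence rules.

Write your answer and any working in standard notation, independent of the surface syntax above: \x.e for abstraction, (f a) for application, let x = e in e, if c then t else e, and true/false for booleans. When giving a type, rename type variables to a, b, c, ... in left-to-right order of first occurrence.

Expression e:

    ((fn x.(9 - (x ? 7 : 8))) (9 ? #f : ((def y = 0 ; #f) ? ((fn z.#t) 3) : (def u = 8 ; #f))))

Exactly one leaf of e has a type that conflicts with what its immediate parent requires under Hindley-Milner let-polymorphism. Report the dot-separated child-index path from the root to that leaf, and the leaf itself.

Answer: 1.0 : 9

Trace:
  unify Int ~ Int
x : a
  unify a ~ Bool
  unify Int ~ Int
  unify Int ~ Int
\x._ : Bool -> Int
  unify Int ~ Bool
  FAIL: mismatch Int ~ Bool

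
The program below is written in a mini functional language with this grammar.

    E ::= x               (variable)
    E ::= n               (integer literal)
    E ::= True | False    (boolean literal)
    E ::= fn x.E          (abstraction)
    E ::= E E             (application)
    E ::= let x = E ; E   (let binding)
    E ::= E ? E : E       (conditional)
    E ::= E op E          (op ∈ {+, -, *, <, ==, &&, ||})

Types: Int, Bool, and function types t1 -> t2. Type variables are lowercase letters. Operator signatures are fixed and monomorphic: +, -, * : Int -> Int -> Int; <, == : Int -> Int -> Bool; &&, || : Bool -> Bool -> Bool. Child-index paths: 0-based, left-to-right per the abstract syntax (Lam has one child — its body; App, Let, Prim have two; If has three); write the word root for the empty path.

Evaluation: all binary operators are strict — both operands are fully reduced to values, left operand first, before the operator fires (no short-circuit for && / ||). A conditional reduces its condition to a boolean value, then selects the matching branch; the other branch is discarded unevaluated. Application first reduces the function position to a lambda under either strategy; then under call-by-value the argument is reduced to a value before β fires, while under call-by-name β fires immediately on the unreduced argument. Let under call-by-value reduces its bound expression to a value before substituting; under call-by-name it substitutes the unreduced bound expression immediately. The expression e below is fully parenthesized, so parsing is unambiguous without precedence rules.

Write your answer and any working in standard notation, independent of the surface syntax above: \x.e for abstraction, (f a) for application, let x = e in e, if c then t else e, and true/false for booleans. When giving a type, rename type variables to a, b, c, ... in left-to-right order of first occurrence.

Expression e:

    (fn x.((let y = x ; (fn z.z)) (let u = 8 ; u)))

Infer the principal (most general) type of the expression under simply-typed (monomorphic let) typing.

Trace:
x : a
let y : a
z : b
\z._ : b -> b
let u : Int
u : Int
  unify b -> b ~ Int -> c
  unify b ~ Int
  unify Int ~ c
_ _ : Int
\x._ : a -> Int

Answer: a -> Int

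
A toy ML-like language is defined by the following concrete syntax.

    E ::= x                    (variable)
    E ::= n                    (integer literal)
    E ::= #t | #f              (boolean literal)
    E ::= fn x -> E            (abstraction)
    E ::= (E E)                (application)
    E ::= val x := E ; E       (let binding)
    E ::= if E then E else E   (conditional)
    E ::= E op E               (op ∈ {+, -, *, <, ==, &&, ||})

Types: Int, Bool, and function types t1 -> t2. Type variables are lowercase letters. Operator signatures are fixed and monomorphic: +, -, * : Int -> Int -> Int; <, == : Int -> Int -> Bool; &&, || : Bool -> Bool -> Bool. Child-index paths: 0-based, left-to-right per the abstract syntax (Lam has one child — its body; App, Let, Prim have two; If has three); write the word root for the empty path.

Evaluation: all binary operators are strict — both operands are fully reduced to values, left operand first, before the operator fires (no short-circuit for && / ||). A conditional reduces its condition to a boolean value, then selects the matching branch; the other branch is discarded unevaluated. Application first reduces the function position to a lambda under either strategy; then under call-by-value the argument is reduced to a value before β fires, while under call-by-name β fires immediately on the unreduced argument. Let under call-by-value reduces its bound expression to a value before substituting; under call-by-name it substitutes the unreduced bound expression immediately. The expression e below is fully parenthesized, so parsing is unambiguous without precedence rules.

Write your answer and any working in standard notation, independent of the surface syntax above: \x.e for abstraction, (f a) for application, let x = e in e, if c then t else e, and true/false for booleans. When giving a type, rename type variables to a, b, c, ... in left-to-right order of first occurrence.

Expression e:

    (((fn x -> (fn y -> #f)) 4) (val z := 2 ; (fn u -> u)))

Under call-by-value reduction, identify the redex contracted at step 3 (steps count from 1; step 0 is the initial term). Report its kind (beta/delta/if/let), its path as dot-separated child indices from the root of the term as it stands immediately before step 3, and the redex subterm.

Trace:
step 0: (((\x.(\y.false)) 4) (let z = 2 in (\u.u)))
step 1: [beta@0] ((\y.false) (let z = 2 in (\u.u)))
step 2: [let@1] ((\y.false) (\u.u))
step 3: [beta@root] false

Answer: beta at root : ((\y.false) (\u.u))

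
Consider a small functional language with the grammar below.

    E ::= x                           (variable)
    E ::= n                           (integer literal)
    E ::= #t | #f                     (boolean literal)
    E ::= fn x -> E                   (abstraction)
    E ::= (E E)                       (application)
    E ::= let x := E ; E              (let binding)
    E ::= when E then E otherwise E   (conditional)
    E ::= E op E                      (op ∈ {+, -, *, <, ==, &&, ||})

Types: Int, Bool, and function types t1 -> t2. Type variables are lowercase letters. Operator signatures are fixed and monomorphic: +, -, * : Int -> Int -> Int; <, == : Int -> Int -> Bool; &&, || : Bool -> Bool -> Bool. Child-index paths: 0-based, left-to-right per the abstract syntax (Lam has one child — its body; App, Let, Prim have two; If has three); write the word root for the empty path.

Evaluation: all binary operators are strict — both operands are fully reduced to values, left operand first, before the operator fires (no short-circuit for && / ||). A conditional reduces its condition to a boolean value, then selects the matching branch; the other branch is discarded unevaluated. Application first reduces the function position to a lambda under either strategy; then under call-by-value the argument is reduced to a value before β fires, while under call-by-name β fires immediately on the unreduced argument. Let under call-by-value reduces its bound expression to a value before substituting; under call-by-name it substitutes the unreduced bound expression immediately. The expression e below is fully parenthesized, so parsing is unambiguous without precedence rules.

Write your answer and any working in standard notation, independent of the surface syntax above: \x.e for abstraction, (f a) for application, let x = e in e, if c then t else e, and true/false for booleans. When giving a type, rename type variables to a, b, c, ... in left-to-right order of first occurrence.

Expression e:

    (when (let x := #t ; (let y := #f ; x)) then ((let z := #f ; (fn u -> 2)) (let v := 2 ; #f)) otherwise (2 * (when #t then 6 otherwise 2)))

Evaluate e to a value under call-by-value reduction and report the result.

Answer: 2

Working:
step 0: (if (let x = true in (let y = false in x)) then ((let z = false in (\u.2)) (let v = 2 in false)) else (2 * (if true then 6 else 2)))
step 1: [let@0] (if (let y = false in true) then ((let z = false in (\u.2)) (let v = 2 in false)) else (2 * (if true then 6 else 2)))
step 2: [let@0] (if true then ((let z = false in (\u.2)) (let v = 2 in false)) else (2 * (if true then 6 else 2)))
step 3: [if@root] ((let z = false in (\u.2)) (let v = 2 in false))
step 4: [let@0] ((\u.2) (let v = 2 in false))
step 5: [let@1] ((\u.2) false)
step 6: [beta@root] 2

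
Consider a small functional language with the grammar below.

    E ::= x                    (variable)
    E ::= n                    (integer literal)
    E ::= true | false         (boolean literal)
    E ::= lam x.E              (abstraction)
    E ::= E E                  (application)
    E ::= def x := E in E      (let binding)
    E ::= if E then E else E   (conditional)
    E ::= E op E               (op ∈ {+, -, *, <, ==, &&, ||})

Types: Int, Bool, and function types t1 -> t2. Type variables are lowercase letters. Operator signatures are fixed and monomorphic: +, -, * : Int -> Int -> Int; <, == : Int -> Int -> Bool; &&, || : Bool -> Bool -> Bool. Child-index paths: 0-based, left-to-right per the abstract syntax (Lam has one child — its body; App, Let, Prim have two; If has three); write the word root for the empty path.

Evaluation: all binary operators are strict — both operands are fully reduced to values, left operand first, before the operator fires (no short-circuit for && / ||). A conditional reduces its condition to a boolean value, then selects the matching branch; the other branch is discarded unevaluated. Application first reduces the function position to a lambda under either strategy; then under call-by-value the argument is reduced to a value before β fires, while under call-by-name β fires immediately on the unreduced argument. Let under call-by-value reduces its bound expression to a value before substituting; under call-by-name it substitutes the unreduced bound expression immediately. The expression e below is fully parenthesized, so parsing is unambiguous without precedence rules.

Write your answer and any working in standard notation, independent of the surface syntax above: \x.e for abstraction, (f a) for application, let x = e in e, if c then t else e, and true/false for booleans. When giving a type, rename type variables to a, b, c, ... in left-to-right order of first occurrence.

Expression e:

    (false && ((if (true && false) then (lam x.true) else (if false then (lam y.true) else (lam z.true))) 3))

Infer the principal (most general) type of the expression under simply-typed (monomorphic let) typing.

Answer: Bool

Trace:
  unify Bool ~ Bool
  unify Bool ~ Bool
  unify Bool ~ Bool
  unify Bool ~ Bool
\x._ : a -> Bool
  unify Bool ~ Bool
\y._ : b -> Bool
\z._ : c -> Bool
  unify b -> Bool ~ c -> Bool
  unify b ~ c
  unify Bool ~ Bool
  unify a -> Bool ~ c -> Bool
  unify a ~ c
  unify Bool ~ Bool
  unify c -> Bool ~ Int -> d
  unify c ~ Int
  unify Bool ~ d
_ _ : Bool
  unify Bool ~ Bool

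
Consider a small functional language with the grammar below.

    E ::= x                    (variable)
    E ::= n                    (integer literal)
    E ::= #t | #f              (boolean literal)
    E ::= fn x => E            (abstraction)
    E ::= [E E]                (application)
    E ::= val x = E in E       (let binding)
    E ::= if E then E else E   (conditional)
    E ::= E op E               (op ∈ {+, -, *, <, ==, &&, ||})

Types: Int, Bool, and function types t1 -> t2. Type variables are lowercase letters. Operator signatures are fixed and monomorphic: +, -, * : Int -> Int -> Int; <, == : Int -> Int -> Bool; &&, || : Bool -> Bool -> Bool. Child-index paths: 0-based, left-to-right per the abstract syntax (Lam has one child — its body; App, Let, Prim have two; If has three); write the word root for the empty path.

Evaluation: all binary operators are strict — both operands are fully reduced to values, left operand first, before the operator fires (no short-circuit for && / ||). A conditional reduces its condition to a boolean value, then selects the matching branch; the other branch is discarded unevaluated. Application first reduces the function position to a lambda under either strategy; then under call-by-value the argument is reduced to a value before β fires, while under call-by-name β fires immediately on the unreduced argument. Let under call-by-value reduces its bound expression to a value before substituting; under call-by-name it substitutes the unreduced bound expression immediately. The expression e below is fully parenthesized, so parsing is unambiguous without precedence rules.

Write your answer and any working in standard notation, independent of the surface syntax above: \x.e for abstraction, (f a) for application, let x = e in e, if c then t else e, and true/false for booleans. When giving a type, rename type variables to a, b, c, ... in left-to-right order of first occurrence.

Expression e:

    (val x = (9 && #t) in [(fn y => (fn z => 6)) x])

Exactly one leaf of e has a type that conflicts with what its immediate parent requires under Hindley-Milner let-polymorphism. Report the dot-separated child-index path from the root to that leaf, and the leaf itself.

Answer: 0.0 : 9

Derivation:
  unify Int ~ Bool
  FAIL: mismatch Int ~ Bool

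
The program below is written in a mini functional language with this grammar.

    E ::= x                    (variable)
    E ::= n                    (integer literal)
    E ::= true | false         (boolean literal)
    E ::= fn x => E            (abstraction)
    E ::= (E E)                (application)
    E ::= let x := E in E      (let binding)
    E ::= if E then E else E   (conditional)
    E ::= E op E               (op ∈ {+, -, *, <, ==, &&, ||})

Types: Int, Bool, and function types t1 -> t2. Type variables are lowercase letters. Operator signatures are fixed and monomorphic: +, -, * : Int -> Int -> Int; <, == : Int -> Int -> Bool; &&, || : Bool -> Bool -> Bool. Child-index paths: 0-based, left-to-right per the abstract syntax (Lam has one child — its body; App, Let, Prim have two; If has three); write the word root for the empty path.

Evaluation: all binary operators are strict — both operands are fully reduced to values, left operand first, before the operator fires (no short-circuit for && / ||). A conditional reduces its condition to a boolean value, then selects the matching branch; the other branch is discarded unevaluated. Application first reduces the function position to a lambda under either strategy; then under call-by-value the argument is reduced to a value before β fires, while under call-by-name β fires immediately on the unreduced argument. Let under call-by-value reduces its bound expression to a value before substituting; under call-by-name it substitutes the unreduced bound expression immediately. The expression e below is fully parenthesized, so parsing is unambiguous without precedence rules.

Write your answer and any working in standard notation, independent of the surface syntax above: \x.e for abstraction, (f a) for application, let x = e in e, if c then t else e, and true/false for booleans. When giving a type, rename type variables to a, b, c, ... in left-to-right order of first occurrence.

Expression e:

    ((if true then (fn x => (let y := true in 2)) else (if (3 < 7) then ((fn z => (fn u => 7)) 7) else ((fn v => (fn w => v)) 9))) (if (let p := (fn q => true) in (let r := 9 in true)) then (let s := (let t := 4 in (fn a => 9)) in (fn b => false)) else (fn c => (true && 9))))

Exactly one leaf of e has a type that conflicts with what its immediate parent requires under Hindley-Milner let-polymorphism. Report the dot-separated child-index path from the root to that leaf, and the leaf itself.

Working:
  unify Bool ~ Bool
let y : Bool
\x._ : a -> Int
  unify Int ~ Int
  unify Int ~ Int
  unify Bool ~ Bool
\u._ : c -> Int
\z._ : b -> c -> Int
  unify b -> c -> Int ~ Int -> d
  unify b ~ Int
  unify c -> Int ~ d
_ _ : c -> Int
v : e
\w._ : f -> e
\v._ : e -> f -> e
  unify e -> f -> e ~ Int -> g
  unify e ~ Int
  unify f -> Int ~ g
_ _ : f -> Int
  unify c -> Int ~ f -> Int
  unify c ~ f
  unify Int ~ Int
  unify a -> Int ~ f -> Int
  unify a ~ f
  unify Int ~ Int
\q._ : h -> Bool
let p : forall. h -> Bool
let r : Int
  unify Bool ~ Bool
let t : Int
\a._ : i -> Int
let s : forall. i -> Int
\b._ : j -> Bool
  unify Bool ~ Bool
  unify Int ~ Bool
  FAIL: mismatch Int ~ Bool

Answer: 1.2.0.1 : 9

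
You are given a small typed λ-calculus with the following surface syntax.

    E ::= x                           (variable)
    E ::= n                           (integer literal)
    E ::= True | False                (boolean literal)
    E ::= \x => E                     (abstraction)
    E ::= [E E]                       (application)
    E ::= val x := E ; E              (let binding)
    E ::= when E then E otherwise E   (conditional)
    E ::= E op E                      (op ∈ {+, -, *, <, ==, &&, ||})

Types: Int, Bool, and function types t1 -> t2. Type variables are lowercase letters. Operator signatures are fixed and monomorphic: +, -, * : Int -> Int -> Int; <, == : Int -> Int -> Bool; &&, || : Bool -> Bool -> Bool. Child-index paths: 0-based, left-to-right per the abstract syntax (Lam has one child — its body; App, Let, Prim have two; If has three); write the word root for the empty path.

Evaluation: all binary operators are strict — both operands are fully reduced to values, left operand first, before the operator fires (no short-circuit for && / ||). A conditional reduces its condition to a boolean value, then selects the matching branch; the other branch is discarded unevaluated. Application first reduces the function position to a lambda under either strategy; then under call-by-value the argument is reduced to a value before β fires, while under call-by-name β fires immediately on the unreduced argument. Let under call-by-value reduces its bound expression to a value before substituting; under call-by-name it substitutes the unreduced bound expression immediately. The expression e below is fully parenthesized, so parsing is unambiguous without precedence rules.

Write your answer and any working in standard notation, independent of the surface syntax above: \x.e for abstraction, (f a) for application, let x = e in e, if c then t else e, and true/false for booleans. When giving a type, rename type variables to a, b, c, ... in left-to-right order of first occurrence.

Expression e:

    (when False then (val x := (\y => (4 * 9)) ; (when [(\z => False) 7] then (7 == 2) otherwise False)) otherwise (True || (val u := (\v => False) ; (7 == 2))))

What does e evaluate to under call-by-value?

Working:
step 0: (if false then (let x = (\y.(4 * 9)) in (if ((\z.false) 7) then (7 == 2) else false)) else (true || (let u = (\v.false) in (7 == 2))))
step 1: [if@root] (true || (let u = (\v.false) in (7 == 2)))
step 2: [let@1] (true || (7 == 2))
step 3: [delta@1] (true || false)
step 4: [delta@root] true

Answer: true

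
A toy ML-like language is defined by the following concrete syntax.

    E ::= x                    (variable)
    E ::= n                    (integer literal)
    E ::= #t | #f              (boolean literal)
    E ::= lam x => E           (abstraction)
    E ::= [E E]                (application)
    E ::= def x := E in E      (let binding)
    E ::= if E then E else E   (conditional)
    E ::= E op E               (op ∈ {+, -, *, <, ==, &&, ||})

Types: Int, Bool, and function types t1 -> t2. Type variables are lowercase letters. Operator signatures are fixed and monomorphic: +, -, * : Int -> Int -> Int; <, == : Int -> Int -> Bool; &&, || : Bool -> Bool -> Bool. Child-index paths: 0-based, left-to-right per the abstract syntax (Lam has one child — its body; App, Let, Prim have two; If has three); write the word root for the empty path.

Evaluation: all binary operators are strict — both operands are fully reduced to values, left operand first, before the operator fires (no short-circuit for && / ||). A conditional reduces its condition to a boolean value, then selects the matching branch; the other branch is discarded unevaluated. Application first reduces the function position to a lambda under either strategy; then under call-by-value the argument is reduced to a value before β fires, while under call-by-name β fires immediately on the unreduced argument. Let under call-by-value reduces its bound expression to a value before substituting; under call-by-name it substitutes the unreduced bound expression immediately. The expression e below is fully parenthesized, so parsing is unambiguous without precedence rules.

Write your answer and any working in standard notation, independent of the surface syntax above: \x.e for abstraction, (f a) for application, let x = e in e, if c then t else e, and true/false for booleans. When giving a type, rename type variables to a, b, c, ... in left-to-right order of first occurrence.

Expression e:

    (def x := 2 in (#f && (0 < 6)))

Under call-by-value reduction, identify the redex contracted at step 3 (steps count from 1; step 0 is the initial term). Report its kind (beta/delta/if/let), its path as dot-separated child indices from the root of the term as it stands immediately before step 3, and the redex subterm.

Answer: delta at root : (false && true)

Trace:
step 0: (let x = 2 in (false && (0 < 6)))
step 1: [let@root] (false && (0 < 6))
step 2: [delta@1] (false && true)
step 3: [delta@root] false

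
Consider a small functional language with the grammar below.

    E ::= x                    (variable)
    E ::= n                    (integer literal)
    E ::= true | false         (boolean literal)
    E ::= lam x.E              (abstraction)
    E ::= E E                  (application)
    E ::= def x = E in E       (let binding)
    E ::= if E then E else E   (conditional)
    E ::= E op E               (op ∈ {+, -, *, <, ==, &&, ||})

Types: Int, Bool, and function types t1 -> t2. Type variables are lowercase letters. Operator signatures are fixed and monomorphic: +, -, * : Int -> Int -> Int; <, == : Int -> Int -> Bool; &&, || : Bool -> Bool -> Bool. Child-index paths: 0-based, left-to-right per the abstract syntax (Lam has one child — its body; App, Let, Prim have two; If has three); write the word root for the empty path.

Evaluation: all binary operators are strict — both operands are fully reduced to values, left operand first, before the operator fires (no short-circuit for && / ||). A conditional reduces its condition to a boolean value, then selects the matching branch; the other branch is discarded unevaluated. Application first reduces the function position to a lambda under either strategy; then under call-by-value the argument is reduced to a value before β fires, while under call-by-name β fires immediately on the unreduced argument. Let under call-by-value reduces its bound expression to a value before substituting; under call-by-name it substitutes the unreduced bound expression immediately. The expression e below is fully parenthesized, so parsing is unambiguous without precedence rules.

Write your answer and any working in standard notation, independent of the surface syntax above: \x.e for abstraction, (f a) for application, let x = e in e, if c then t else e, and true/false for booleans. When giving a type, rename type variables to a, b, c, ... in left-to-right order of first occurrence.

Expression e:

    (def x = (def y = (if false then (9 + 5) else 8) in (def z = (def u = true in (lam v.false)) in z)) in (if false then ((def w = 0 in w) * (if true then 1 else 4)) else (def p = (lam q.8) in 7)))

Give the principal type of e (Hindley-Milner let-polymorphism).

Answer: Int

Working:
  unify Bool ~ Bool
  unify Int ~ Int
  unify Int ~ Int
  unify Int ~ Int
let y : Int
let u : Bool
\v._ : a -> Bool
let z : forall. a -> Bool
z : b -> Bool
let x : forall. b -> Bool
  unify Bool ~ Bool
let w : Int
w : Int
  unify Int ~ Int
  unify Bool ~ Bool
  unify Int ~ Int
  unify Int ~ Int
\q._ : c -> Int
let p : forall. c -> Int
  unify Int ~ Int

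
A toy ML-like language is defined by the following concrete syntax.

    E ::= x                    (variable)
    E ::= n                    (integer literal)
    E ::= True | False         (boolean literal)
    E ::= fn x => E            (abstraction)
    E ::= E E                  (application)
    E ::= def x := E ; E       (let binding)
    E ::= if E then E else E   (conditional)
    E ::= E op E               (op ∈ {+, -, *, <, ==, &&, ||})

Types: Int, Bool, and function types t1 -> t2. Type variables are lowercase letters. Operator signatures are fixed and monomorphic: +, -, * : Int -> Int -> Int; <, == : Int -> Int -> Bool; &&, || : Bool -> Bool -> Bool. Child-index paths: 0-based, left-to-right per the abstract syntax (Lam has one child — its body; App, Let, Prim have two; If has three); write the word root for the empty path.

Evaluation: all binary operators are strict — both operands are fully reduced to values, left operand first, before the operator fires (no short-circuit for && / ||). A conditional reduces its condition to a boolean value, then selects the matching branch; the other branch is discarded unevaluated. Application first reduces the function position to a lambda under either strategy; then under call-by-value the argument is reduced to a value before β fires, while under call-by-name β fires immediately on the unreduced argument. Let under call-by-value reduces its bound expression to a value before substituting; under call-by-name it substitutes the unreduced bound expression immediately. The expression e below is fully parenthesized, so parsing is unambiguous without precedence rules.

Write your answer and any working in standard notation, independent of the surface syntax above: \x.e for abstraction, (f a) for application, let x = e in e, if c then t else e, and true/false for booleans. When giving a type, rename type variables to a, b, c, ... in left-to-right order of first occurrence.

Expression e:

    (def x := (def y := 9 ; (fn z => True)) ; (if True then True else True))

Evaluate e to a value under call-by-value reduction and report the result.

Answer: true

Derivation:
step 0: (let x = (let y = 9 in (\z.true)) in (if true then true else true))
step 1: [let@0] (let x = (\z.true) in (if true then true else true))
step 2: [let@root] (if true then true else true)
step 3: [if@root] true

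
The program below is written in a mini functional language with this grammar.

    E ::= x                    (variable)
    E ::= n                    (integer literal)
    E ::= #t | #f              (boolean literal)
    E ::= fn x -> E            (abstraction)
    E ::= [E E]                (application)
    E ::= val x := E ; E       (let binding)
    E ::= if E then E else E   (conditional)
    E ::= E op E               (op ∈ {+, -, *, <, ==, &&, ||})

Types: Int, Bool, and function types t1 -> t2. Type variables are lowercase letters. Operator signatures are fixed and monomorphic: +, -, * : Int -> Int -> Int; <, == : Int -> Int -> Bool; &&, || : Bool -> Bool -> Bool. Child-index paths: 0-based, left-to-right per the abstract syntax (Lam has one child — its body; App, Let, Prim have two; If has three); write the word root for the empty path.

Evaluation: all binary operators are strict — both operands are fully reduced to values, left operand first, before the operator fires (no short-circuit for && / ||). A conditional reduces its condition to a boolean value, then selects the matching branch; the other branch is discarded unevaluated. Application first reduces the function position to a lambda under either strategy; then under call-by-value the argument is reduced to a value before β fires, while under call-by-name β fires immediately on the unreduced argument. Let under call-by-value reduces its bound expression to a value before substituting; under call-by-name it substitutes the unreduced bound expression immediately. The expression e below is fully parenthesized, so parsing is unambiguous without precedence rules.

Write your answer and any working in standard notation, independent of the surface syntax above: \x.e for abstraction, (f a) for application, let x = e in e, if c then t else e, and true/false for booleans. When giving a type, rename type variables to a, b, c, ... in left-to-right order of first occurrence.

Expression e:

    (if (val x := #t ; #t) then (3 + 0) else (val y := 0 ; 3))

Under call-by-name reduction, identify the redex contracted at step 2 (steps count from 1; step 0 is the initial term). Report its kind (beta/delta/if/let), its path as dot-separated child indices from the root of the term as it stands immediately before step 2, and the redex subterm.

Answer: if at root : (if true then (3 + 0) else (let y = 0 in 3))

Derivation:
step 0: (if (let x = true in true) then (3 + 0) else (let y = 0 in 3))
step 1: [let@0] (if true then (3 + 0) else (let y = 0 in 3))
step 2: [if@root] (3 + 0)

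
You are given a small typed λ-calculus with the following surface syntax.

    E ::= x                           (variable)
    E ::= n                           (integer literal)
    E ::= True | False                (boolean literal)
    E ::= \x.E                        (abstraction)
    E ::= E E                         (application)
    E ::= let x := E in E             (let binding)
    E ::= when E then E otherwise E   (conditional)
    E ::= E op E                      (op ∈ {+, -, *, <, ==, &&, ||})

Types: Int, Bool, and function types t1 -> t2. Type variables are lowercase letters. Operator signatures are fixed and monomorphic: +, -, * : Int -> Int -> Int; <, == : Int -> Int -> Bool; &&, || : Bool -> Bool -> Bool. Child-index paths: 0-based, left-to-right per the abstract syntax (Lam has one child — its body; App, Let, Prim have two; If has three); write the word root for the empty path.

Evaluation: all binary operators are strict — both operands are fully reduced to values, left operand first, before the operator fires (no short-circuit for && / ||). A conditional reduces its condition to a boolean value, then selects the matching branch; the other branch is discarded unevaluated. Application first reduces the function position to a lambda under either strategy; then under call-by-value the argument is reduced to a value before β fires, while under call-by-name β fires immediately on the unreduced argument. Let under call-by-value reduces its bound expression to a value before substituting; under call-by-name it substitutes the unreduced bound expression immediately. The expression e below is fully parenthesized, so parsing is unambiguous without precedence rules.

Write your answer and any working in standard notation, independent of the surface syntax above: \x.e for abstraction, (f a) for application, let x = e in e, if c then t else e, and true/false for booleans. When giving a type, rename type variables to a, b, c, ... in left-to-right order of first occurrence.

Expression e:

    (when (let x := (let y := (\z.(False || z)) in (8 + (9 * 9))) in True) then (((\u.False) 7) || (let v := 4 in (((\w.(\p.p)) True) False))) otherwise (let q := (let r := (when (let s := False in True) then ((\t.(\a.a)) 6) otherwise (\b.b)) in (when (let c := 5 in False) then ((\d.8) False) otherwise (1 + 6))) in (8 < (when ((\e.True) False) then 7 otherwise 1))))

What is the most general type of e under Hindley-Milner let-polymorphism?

Answer: Bool

Derivation:
  unify Bool ~ Bool
z : a
  unify a ~ Bool
\z._ : Bool -> Bool
let y : Bool -> Bool
  unify Int ~ Int
  unify Int ~ Int
  unify Int ~ Int
  unify Int ~ Int
let x : Int
  unify Bool ~ Bool
\u._ : b -> Bool
  unify b -> Bool ~ Int -> c
  unify b ~ Int
  unify Bool ~ c
_ _ : Bool
  unify Bool ~ Bool
let v : Int
p : e
\p._ : e -> e
\w._ : d -> e -> e
  unify d -> e -> e ~ Bool -> f
  unify d ~ Bool
  unify e -> e ~ f
_ _ : e -> e
  unify e -> e ~ Bool -> g
  unify e ~ Bool
  unify Bool ~ g
_ _ : Bool
  unify Bool ~ Bool
let s : Bool
  unify Bool ~ Bool
a : i
\a._ : i -> i
\t._ : h -> i -> i
  unify h -> i -> i ~ Int -> j
  unify h ~ Int
  unify i -> i ~ j
_ _ : i -> i
b : k
\b._ : k -> k
  unify i -> i ~ k -> k
  unify i ~ k
  unify k ~ k
let r : forall. k -> k
let c : Int
  unify Bool ~ Bool
\d._ : l -> Int
  unify l -> Int ~ Bool -> m
  unify l ~ Bool
  unify Int ~ m
_ _ : Int
  unify Int ~ Int
  unify Int ~ Int
  unify Int ~ Int
let q : Int
  unify Int ~ Int
\e._ : n -> Bool
  unify n -> Bool ~ Bool -> o
  unify n ~ Bool
  unify Bool ~ o
_ _ : Bool
  unify Bool ~ Bool
  unify Int ~ Int
  unify Int ~ Int
  unify Bool ~ Bool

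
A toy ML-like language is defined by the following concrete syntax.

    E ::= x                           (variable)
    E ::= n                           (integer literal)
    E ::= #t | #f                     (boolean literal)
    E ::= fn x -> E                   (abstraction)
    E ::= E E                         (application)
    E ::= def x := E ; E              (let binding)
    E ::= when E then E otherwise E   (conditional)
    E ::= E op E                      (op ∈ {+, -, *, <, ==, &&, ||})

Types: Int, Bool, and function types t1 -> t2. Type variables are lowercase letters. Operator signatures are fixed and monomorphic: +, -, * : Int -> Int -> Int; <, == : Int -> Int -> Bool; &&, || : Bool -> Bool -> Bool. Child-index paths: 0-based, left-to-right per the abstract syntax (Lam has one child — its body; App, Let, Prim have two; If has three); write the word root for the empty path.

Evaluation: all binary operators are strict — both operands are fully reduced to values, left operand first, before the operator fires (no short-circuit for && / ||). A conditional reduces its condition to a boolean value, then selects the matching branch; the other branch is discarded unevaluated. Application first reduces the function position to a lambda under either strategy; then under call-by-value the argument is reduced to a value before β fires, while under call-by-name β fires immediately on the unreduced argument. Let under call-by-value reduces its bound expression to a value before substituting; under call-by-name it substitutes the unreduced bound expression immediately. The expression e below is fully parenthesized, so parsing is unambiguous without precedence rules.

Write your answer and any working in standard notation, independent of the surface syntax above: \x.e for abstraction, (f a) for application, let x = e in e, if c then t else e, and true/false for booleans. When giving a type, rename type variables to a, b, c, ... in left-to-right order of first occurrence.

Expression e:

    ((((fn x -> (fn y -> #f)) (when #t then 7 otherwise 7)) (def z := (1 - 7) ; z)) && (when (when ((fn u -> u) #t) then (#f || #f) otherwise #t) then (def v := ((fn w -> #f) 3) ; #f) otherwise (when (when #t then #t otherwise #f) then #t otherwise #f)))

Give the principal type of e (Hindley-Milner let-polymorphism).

Working:
\y._ : b -> Bool
\x._ : a -> b -> Bool
  unify Bool ~ Bool
  unify Int ~ Int
  unify a -> b -> Bool ~ Int -> c
  unify a ~ Int
  unify b -> Bool ~ c
_ _ : b -> Bool
  unify Int ~ Int
  unify Int ~ Int
let z : Int
z : Int
  unify b -> Bool ~ Int -> d
  unify b ~ Int
  unify Bool ~ d
_ _ : Bool
  unify Bool ~ Bool
u : e
\u._ : e -> e
  unify e -> e ~ Bool -> f
  unify e ~ Bool
  unify Bool ~ f
_ _ : Bool
  unify Bool ~ Bool
  unify Bool ~ Bool
  unify Bool ~ Bool
  unify Bool ~ Bool
  unify Bool ~ Bool
\w._ : g -> Bool
  unify g -> Bool ~ Int -> h
  unify g ~ Int
  unify Bool ~ h
_ _ : Bool
let v : Bool
  unify Bool ~ Bool
  unify Bool ~ Bool
  unify Bool ~ Bool
  unify Bool ~ Bool
  unify Bool ~ Bool
  unify Bool ~ Bool

Answer: Bool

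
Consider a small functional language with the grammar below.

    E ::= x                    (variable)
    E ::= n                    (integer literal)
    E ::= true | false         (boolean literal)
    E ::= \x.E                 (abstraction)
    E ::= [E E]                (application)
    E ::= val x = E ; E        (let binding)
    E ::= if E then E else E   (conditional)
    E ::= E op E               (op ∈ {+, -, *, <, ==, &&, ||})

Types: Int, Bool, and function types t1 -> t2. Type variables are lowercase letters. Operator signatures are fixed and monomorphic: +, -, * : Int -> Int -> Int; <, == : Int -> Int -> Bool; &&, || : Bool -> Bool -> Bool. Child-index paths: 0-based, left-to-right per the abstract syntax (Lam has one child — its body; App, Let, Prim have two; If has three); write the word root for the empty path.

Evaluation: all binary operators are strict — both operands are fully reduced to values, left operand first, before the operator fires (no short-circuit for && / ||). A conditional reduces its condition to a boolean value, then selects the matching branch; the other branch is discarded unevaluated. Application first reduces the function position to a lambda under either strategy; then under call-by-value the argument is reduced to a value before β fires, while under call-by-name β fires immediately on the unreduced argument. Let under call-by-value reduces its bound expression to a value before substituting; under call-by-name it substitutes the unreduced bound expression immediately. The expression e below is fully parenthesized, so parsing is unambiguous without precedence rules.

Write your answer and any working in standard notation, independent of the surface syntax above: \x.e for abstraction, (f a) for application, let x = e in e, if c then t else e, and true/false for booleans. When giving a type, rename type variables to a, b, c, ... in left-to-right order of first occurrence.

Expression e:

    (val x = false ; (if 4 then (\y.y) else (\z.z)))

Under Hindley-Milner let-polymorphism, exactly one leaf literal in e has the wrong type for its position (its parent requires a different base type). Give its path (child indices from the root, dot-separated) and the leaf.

Answer: 1.0 : 4

Derivation:
let x : Bool
  unify Int ~ Bool
  FAIL: mismatch Int ~ Bool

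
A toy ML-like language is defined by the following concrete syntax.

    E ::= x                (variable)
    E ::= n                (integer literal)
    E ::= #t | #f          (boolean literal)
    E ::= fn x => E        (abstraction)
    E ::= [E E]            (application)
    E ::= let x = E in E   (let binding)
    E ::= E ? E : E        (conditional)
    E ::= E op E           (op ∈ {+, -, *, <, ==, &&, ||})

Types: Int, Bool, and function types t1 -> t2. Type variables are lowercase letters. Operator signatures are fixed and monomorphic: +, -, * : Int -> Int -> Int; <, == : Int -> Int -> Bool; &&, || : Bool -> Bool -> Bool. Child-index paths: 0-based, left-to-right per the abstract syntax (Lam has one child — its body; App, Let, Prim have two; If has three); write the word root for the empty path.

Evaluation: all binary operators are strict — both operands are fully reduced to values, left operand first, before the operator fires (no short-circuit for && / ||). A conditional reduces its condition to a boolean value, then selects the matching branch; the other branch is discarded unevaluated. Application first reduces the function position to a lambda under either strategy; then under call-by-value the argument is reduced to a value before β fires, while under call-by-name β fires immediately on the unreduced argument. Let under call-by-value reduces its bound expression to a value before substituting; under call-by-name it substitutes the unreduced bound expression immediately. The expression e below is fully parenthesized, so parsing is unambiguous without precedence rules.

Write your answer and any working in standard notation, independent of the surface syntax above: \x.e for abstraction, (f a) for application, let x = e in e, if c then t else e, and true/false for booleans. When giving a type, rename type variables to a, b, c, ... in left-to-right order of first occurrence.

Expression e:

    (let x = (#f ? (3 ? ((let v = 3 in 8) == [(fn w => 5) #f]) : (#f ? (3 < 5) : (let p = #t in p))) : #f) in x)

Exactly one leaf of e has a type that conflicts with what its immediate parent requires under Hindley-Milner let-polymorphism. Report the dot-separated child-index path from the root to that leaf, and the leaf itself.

Answer: 0.1.0 : 3

Working:
  unify Bool ~ Bool
  unify Int ~ Bool
  FAIL: mismatch Int ~ Bool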